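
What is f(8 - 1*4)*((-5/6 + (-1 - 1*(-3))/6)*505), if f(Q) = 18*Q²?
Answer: -72720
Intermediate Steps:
f(8 - 1*4)*((-5/6 + (-1 - 1*(-3))/6)*505) = (18*(8 - 1*4)²)*((-5/6 + (-1 - 1*(-3))/6)*505) = (18*(8 - 4)²)*((-5*⅙ + (-1 + 3)*(⅙))*505) = (18*4²)*((-⅚ + 2*(⅙))*505) = (18*16)*((-⅚ + ⅓)*505) = 288*(-½*505) = 288*(-505/2) = -72720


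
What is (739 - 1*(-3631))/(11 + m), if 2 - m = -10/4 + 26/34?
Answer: 148580/501 ≈ 296.57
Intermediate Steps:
m = 127/34 (m = 2 - (-10/4 + 26/34) = 2 - (-10*1/4 + 26*(1/34)) = 2 - (-5/2 + 13/17) = 2 - 1*(-59/34) = 2 + 59/34 = 127/34 ≈ 3.7353)
(739 - 1*(-3631))/(11 + m) = (739 - 1*(-3631))/(11 + 127/34) = (739 + 3631)/(501/34) = (34/501)*4370 = 148580/501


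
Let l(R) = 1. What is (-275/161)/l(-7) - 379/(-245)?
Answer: -908/5635 ≈ -0.16114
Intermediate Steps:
(-275/161)/l(-7) - 379/(-245) = -275/161/1 - 379/(-245) = -275*1/161*1 - 379*(-1/245) = -275/161*1 + 379/245 = -275/161 + 379/245 = -908/5635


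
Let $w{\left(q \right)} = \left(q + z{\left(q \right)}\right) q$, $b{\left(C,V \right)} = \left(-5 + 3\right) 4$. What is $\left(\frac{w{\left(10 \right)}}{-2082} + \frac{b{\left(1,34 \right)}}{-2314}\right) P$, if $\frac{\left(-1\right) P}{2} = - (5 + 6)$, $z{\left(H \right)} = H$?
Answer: $- \frac{2453792}{1204437} \approx -2.0373$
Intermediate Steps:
$b{\left(C,V \right)} = -8$ ($b{\left(C,V \right)} = \left(-2\right) 4 = -8$)
$w{\left(q \right)} = 2 q^{2}$ ($w{\left(q \right)} = \left(q + q\right) q = 2 q q = 2 q^{2}$)
$P = 22$ ($P = - 2 \left(- (5 + 6)\right) = - 2 \left(\left(-1\right) 11\right) = \left(-2\right) \left(-11\right) = 22$)
$\left(\frac{w{\left(10 \right)}}{-2082} + \frac{b{\left(1,34 \right)}}{-2314}\right) P = \left(\frac{2 \cdot 10^{2}}{-2082} - \frac{8}{-2314}\right) 22 = \left(2 \cdot 100 \left(- \frac{1}{2082}\right) - - \frac{4}{1157}\right) 22 = \left(200 \left(- \frac{1}{2082}\right) + \frac{4}{1157}\right) 22 = \left(- \frac{100}{1041} + \frac{4}{1157}\right) 22 = \left(- \frac{111536}{1204437}\right) 22 = - \frac{2453792}{1204437}$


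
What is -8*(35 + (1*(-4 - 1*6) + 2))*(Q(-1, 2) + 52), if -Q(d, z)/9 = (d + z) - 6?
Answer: -20952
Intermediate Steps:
Q(d, z) = 54 - 9*d - 9*z (Q(d, z) = -9*((d + z) - 6) = -9*(-6 + d + z) = 54 - 9*d - 9*z)
-8*(35 + (1*(-4 - 1*6) + 2))*(Q(-1, 2) + 52) = -8*(35 + (1*(-4 - 1*6) + 2))*((54 - 9*(-1) - 9*2) + 52) = -8*(35 + (1*(-4 - 6) + 2))*((54 + 9 - 18) + 52) = -8*(35 + (1*(-10) + 2))*(45 + 52) = -8*(35 + (-10 + 2))*97 = -8*(35 - 8)*97 = -216*97 = -8*2619 = -20952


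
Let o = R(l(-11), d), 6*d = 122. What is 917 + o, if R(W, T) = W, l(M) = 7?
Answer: 924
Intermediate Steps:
d = 61/3 (d = (1/6)*122 = 61/3 ≈ 20.333)
o = 7
917 + o = 917 + 7 = 924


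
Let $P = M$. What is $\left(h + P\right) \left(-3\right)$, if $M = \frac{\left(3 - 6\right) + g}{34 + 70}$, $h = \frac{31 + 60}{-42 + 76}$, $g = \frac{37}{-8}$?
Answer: $- \frac{110457}{14144} \approx -7.8095$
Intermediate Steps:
$g = - \frac{37}{8}$ ($g = 37 \left(- \frac{1}{8}\right) = - \frac{37}{8} \approx -4.625$)
$h = \frac{91}{34} \approx 2.6765$
$M = - \frac{61}{832}$ ($M = \frac{\left(3 - 6\right) - \frac{37}{8}}{34 + 70} = \frac{\left(3 - 6\right) - \frac{37}{8}}{104} = \left(-3 - \frac{37}{8}\right) \frac{1}{104} = \left(- \frac{61}{8}\right) \frac{1}{104} = - \frac{61}{832} \approx -0.073317$)
$P = - \frac{61}{832} \approx -0.073317$
$\left(h + P\right) \left(-3\right) = \left(\frac{91}{34} - \frac{61}{832}\right) \left(-3\right) = \frac{36819}{14144} \left(-3\right) = - \frac{110457}{14144}$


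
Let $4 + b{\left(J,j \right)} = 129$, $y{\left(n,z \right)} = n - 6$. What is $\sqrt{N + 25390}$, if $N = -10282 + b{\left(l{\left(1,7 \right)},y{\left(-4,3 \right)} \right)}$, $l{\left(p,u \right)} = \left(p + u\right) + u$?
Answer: $\sqrt{15233} \approx 123.42$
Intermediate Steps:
$l{\left(p,u \right)} = p + 2 u$
$y{\left(n,z \right)} = -6 + n$
$b{\left(J,j \right)} = 125$ ($b{\left(J,j \right)} = -4 + 129 = 125$)
$N = -10157$ ($N = -10282 + 125 = -10157$)
$\sqrt{N + 25390} = \sqrt{-10157 + 25390} = \sqrt{15233}$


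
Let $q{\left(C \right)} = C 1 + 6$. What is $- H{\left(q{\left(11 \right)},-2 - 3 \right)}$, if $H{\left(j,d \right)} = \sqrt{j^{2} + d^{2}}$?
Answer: $- \sqrt{314} \approx -17.72$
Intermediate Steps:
$q{\left(C \right)} = 6 + C$ ($q{\left(C \right)} = C + 6 = 6 + C$)
$H{\left(j,d \right)} = \sqrt{d^{2} + j^{2}}$
$- H{\left(q{\left(11 \right)},-2 - 3 \right)} = - \sqrt{\left(-2 - 3\right)^{2} + \left(6 + 11\right)^{2}} = - \sqrt{\left(-2 - 3\right)^{2} + 17^{2}} = - \sqrt{\left(-5\right)^{2} + 289} = - \sqrt{25 + 289} = - \sqrt{314}$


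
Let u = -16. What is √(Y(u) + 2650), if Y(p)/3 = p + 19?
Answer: √2659 ≈ 51.565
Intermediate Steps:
Y(p) = 57 + 3*p (Y(p) = 3*(p + 19) = 3*(19 + p) = 57 + 3*p)
√(Y(u) + 2650) = √((57 + 3*(-16)) + 2650) = √((57 - 48) + 2650) = √(9 + 2650) = √2659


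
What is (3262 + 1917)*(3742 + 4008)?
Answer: 40137250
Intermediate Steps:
(3262 + 1917)*(3742 + 4008) = 5179*7750 = 40137250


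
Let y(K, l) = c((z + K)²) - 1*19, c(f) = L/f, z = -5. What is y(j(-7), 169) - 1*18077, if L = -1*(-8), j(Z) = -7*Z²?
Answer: -273937247/15138 ≈ -18096.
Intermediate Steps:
L = 8
c(f) = 8/f
y(K, l) = -19 + 8/(-5 + K)² (y(K, l) = 8/((-5 + K)²) - 1*19 = 8/(-5 + K)² - 19 = -19 + 8/(-5 + K)²)
y(j(-7), 169) - 1*18077 = (-19 + 8/(-5 - 7*(-7)²)²) - 1*18077 = (-19 + 8/(-5 - 7*49)²) - 18077 = (-19 + 8/(-5 - 343)²) - 18077 = (-19 + 8/(-348)²) - 18077 = (-19 + 8*(1/121104)) - 18077 = (-19 + 1/15138) - 18077 = -287621/15138 - 18077 = -273937247/15138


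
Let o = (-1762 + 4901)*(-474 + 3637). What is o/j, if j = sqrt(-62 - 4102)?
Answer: -9928657*I*sqrt(1041)/2082 ≈ -1.5386e+5*I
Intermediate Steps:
o = 9928657 (o = 3139*3163 = 9928657)
j = 2*I*sqrt(1041) (j = sqrt(-4164) = 2*I*sqrt(1041) ≈ 64.529*I)
o/j = 9928657/((2*I*sqrt(1041))) = 9928657*(-I*sqrt(1041)/2082) = -9928657*I*sqrt(1041)/2082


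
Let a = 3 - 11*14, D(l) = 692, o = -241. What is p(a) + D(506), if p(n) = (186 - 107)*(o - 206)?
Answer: -34621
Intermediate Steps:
a = -151 (a = 3 - 154 = -151)
p(n) = -35313 (p(n) = (186 - 107)*(-241 - 206) = 79*(-447) = -35313)
p(a) + D(506) = -35313 + 692 = -34621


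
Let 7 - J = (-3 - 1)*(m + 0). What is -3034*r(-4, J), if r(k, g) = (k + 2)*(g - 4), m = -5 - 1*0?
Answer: -103156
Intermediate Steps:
m = -5 (m = -5 + 0 = -5)
J = -13 (J = 7 - (-3 - 1)*(-5 + 0) = 7 - (-4)*(-5) = 7 - 1*20 = 7 - 20 = -13)
r(k, g) = (-4 + g)*(2 + k) (r(k, g) = (2 + k)*(-4 + g) = (-4 + g)*(2 + k))
-3034*r(-4, J) = -3034*(-8 - 4*(-4) + 2*(-13) - 13*(-4)) = -3034*(-8 + 16 - 26 + 52) = -3034*34 = -1*103156 = -103156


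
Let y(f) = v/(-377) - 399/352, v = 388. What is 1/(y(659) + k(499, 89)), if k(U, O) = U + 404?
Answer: 132704/119544713 ≈ 0.0011101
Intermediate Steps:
k(U, O) = 404 + U
y(f) = -286999/132704 (y(f) = 388/(-377) - 399/352 = 388*(-1/377) - 399*1/352 = -388/377 - 399/352 = -286999/132704)
1/(y(659) + k(499, 89)) = 1/(-286999/132704 + (404 + 499)) = 1/(-286999/132704 + 903) = 1/(119544713/132704) = 132704/119544713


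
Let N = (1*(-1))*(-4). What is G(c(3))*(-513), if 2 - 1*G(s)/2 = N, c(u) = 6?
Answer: 2052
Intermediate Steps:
N = 4 (N = -1*(-4) = 4)
G(s) = -4 (G(s) = 4 - 2*4 = 4 - 8 = -4)
G(c(3))*(-513) = -4*(-513) = 2052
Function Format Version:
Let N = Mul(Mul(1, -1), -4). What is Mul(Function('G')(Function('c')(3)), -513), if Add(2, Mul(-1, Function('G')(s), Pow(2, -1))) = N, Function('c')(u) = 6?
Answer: 2052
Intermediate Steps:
N = 4 (N = Mul(-1, -4) = 4)
Function('G')(s) = -4 (Function('G')(s) = Add(4, Mul(-2, 4)) = Add(4, -8) = -4)
Mul(Function('G')(Function('c')(3)), -513) = Mul(-4, -513) = 2052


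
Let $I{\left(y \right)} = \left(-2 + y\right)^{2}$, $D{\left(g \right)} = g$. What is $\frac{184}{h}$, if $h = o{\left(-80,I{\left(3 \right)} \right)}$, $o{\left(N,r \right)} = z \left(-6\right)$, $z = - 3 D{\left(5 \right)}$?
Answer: $\frac{92}{45} \approx 2.0444$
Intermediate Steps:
$z = -15$ ($z = \left(-3\right) 5 = -15$)
$o{\left(N,r \right)} = 90$ ($o{\left(N,r \right)} = \left(-15\right) \left(-6\right) = 90$)
$h = 90$
$\frac{184}{h} = \frac{184}{90} = 184 \cdot \frac{1}{90} = \frac{92}{45}$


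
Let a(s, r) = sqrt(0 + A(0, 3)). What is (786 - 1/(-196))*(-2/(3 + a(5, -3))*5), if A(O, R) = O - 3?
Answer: -770285/392 + 770285*I*sqrt(3)/1176 ≈ -1965.0 + 1134.5*I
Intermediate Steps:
A(O, R) = -3 + O
a(s, r) = I*sqrt(3) (a(s, r) = sqrt(0 + (-3 + 0)) = sqrt(0 - 3) = sqrt(-3) = I*sqrt(3))
(786 - 1/(-196))*(-2/(3 + a(5, -3))*5) = (786 - 1/(-196))*(-2/(3 + I*sqrt(3))*5) = (786 - 1*(-1/196))*(-10/(3 + I*sqrt(3))) = (786 + 1/196)*(-10/(3 + I*sqrt(3))) = 154057*(-10/(3 + I*sqrt(3)))/196 = -770285/(98*(3 + I*sqrt(3)))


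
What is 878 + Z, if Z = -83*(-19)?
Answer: 2455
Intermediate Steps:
Z = 1577
878 + Z = 878 + 1577 = 2455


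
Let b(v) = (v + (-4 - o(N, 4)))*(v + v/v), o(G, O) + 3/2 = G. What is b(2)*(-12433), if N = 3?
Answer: 261093/2 ≈ 1.3055e+5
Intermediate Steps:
o(G, O) = -3/2 + G
b(v) = (1 + v)*(-11/2 + v) (b(v) = (v + (-4 - (-3/2 + 3)))*(v + v/v) = (v + (-4 - 1*3/2))*(v + 1) = (v + (-4 - 3/2))*(1 + v) = (v - 11/2)*(1 + v) = (-11/2 + v)*(1 + v) = (1 + v)*(-11/2 + v))
b(2)*(-12433) = (-11/2 + 2² - 9/2*2)*(-12433) = (-11/2 + 4 - 9)*(-12433) = -21/2*(-12433) = 261093/2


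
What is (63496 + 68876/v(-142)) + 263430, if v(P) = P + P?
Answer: 23194527/71 ≈ 3.2668e+5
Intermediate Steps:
v(P) = 2*P
(63496 + 68876/v(-142)) + 263430 = (63496 + 68876/((2*(-142)))) + 263430 = (63496 + 68876/(-284)) + 263430 = (63496 + 68876*(-1/284)) + 263430 = (63496 - 17219/71) + 263430 = 4490997/71 + 263430 = 23194527/71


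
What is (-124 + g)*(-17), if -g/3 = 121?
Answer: 8279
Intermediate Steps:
g = -363 (g = -3*121 = -363)
(-124 + g)*(-17) = (-124 - 363)*(-17) = -487*(-17) = 8279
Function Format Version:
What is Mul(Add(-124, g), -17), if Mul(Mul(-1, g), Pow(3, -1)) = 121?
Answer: 8279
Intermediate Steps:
g = -363 (g = Mul(-3, 121) = -363)
Mul(Add(-124, g), -17) = Mul(Add(-124, -363), -17) = Mul(-487, -17) = 8279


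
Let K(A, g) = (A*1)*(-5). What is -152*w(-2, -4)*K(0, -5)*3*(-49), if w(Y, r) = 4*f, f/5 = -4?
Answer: 0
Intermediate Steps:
f = -20 (f = 5*(-4) = -20)
w(Y, r) = -80 (w(Y, r) = 4*(-20) = -80)
K(A, g) = -5*A (K(A, g) = A*(-5) = -5*A)
-152*w(-2, -4)*K(0, -5)*3*(-49) = -152*(-(-400)*0)*3*(-49) = -152*(-80*0)*3*(-49) = -0*3*(-49) = -152*0*(-49) = 0*(-49) = 0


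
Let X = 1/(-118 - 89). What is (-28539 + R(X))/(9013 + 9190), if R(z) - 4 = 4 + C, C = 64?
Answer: -28467/18203 ≈ -1.5639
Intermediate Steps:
X = -1/207 (X = 1/(-207) = -1/207 ≈ -0.0048309)
R(z) = 72 (R(z) = 4 + (4 + 64) = 4 + 68 = 72)
(-28539 + R(X))/(9013 + 9190) = (-28539 + 72)/(9013 + 9190) = -28467/18203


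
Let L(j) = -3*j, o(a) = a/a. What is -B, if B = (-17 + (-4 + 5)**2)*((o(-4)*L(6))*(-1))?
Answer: 288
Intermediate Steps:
o(a) = 1
B = -288 (B = (-17 + (-4 + 5)**2)*((1*(-3*6))*(-1)) = (-17 + 1**2)*((1*(-18))*(-1)) = (-17 + 1)*(-18*(-1)) = -16*18 = -288)
-B = -1*(-288) = 288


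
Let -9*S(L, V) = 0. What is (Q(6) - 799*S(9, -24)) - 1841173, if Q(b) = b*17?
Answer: -1841071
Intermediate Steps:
Q(b) = 17*b
S(L, V) = 0 (S(L, V) = -⅑*0 = 0)
(Q(6) - 799*S(9, -24)) - 1841173 = (17*6 - 799*0) - 1841173 = (102 + 0) - 1841173 = 102 - 1841173 = -1841071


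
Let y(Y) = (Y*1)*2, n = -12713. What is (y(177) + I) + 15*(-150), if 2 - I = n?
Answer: 10819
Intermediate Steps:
y(Y) = 2*Y (y(Y) = Y*2 = 2*Y)
I = 12715 (I = 2 - 1*(-12713) = 2 + 12713 = 12715)
(y(177) + I) + 15*(-150) = (2*177 + 12715) + 15*(-150) = (354 + 12715) - 2250 = 13069 - 2250 = 10819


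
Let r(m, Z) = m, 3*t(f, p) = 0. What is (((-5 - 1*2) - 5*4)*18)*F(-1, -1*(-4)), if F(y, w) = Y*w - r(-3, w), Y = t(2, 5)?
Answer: -1458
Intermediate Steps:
t(f, p) = 0 (t(f, p) = (⅓)*0 = 0)
Y = 0
F(y, w) = 3 (F(y, w) = 0*w - 1*(-3) = 0 + 3 = 3)
(((-5 - 1*2) - 5*4)*18)*F(-1, -1*(-4)) = (((-5 - 1*2) - 5*4)*18)*3 = (((-5 - 2) - 20)*18)*3 = ((-7 - 20)*18)*3 = -27*18*3 = -486*3 = -1458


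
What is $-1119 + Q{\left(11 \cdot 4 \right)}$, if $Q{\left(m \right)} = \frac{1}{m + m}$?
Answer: $- \frac{98471}{88} \approx -1119.0$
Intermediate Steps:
$Q{\left(m \right)} = \frac{1}{2 m}$
$-1119 + Q{\left(11 \cdot 4 \right)} = -1119 + \frac{1}{2 \cdot 11 \cdot 4} = -1119 + \frac{1}{2 \cdot 44} = -1119 + \frac{1}{2} \cdot \frac{1}{44} = -1119 + \frac{1}{88} = - \frac{98471}{88}$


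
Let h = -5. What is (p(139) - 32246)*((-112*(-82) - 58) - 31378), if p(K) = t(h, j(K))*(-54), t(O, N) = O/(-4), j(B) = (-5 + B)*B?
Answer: 719040002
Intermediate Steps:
j(B) = B*(-5 + B)
t(O, N) = -O/4 (t(O, N) = O*(-¼) = -O/4)
p(K) = -135/2 (p(K) = -¼*(-5)*(-54) = (5/4)*(-54) = -135/2)
(p(139) - 32246)*((-112*(-82) - 58) - 31378) = (-135/2 - 32246)*((-112*(-82) - 58) - 31378) = -64627*((9184 - 58) - 31378)/2 = -64627*(9126 - 31378)/2 = -64627/2*(-22252) = 719040002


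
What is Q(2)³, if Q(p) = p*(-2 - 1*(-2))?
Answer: 0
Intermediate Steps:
Q(p) = 0 (Q(p) = p*(-2 + 2) = p*0 = 0)
Q(2)³ = 0³ = 0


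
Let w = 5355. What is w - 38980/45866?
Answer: 122786725/22933 ≈ 5354.1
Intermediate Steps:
w - 38980/45866 = 5355 - 38980/45866 = 5355 - 38980*1/45866 = 5355 - 19490/22933 = 122786725/22933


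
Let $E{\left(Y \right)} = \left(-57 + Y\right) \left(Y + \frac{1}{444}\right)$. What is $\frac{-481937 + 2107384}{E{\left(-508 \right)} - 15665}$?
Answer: $\frac{721698468}{120481055} \approx 5.9901$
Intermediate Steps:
$E{\left(Y \right)} = \left(-57 + Y\right) \left(\frac{1}{444} + Y\right)$ ($E{\left(Y \right)} = \left(-57 + Y\right) \left(Y + \frac{1}{444}\right) = \left(-57 + Y\right) \left(\frac{1}{444} + Y\right)$)
$\frac{-481937 + 2107384}{E{\left(-508 \right)} - 15665} = \frac{-481937 + 2107384}{\left(- \frac{19}{148} + \left(-508\right)^{2} - - \frac{3213989}{111}\right) - 15665} = \frac{1625447}{\left(- \frac{19}{148} + 258064 + \frac{3213989}{111}\right) - 15665} = \frac{1625447}{\frac{127436315}{444} - 15665} = \frac{1625447}{\frac{120481055}{444}} = 1625447 \cdot \frac{444}{120481055} = \frac{721698468}{120481055}$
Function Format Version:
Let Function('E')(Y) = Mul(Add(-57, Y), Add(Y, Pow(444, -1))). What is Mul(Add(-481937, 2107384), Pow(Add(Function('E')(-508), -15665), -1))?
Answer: Rational(721698468, 120481055) ≈ 5.9901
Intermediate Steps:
Function('E')(Y) = Mul(Add(-57, Y), Add(Rational(1, 444), Y)) (Function('E')(Y) = Mul(Add(-57, Y), Add(Y, Rational(1, 444))) = Mul(Add(-57, Y), Add(Rational(1, 444), Y)))
Mul(Add(-481937, 2107384), Pow(Add(Function('E')(-508), -15665), -1)) = Mul(Add(-481937, 2107384), Pow(Add(Add(Rational(-19, 148), Pow(-508, 2), Mul(Rational(-25307, 444), -508)), -15665), -1)) = Mul(1625447, Pow(Add(Add(Rational(-19, 148), 258064, Rational(3213989, 111)), -15665), -1)) = Mul(1625447, Pow(Add(Rational(127436315, 444), -15665), -1)) = Mul(1625447, Pow(Rational(120481055, 444), -1)) = Mul(1625447, Rational(444, 120481055)) = Rational(721698468, 120481055)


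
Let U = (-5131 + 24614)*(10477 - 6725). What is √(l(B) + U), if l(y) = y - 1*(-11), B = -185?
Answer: √73100042 ≈ 8549.9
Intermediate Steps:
U = 73100216 (U = 19483*3752 = 73100216)
l(y) = 11 + y (l(y) = y + 11 = 11 + y)
√(l(B) + U) = √((11 - 185) + 73100216) = √(-174 + 73100216) = √73100042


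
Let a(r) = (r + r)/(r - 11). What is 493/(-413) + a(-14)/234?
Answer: -1436243/1208025 ≈ -1.1889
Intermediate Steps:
a(r) = 2*r/(-11 + r) (a(r) = (2*r)/(-11 + r) = 2*r/(-11 + r))
493/(-413) + a(-14)/234 = 493/(-413) + (2*(-14)/(-11 - 14))/234 = 493*(-1/413) + (2*(-14)/(-25))*(1/234) = -493/413 + (2*(-14)*(-1/25))*(1/234) = -493/413 + (28/25)*(1/234) = -493/413 + 14/2925 = -1436243/1208025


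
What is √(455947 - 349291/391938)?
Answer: √70040341988468310/391938 ≈ 675.24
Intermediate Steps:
√(455947 - 349291/391938) = √(178702605995/391938) = √70040341988468310/391938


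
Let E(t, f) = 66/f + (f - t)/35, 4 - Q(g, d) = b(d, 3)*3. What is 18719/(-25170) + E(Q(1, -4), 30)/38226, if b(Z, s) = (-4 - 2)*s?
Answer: -59626438/80179035 ≈ -0.74367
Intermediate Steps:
b(Z, s) = -6*s
Q(g, d) = 58 (Q(g, d) = 4 - (-6*3)*3 = 4 - (-18)*3 = 4 - 1*(-54) = 4 + 54 = 58)
E(t, f) = 66/f - t/35 + f/35 (E(t, f) = 66/f + (f - t)*(1/35) = 66/f + (-t/35 + f/35) = 66/f - t/35 + f/35)
18719/(-25170) + E(Q(1, -4), 30)/38226 = 18719/(-25170) + ((1/35)*(2310 + 30*(30 - 1*58))/30)/38226 = 18719*(-1/25170) + ((1/35)*(1/30)*(2310 + 30*(30 - 58)))*(1/38226) = -18719/25170 + ((1/35)*(1/30)*(2310 + 30*(-28)))*(1/38226) = -18719/25170 + ((1/35)*(1/30)*(2310 - 840))*(1/38226) = -18719/25170 + ((1/35)*(1/30)*1470)*(1/38226) = -18719/25170 + (7/5)*(1/38226) = -18719/25170 + 7/191130 = -59626438/80179035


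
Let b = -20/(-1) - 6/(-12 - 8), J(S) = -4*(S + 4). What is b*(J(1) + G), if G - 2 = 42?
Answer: 2436/5 ≈ 487.20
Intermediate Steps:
G = 44 (G = 2 + 42 = 44)
J(S) = -16 - 4*S (J(S) = -4*(4 + S) = -16 - 4*S)
b = 203/10 (b = -20*(-1) - 6/(-20) = 20 - 6*(-1/20) = 20 + 3/10 = 203/10 ≈ 20.300)
b*(J(1) + G) = 203*((-16 - 4*1) + 44)/10 = 203*((-16 - 4) + 44)/10 = 203*(-20 + 44)/10 = (203/10)*24 = 2436/5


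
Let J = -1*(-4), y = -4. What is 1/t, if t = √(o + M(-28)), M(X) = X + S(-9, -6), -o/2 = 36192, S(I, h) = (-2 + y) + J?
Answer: -I*√894/8046 ≈ -0.0037161*I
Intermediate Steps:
J = 4
S(I, h) = -2 (S(I, h) = (-2 - 4) + 4 = -6 + 4 = -2)
o = -72384 (o = -2*36192 = -72384)
M(X) = -2 + X (M(X) = X - 2 = -2 + X)
t = 9*I*√894 (t = √(-72384 + (-2 - 28)) = √(-72384 - 30) = √(-72414) = 9*I*√894 ≈ 269.1*I)
1/t = 1/(9*I*√894) = -I*√894/8046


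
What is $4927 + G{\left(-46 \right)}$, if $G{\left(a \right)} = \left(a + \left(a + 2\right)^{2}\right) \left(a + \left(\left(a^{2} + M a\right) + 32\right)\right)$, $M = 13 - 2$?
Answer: $3021367$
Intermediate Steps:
$M = 11$
$G{\left(a \right)} = \left(a + \left(2 + a\right)^{2}\right) \left(32 + a^{2} + 12 a\right)$ ($G{\left(a \right)} = \left(a + \left(a + 2\right)^{2}\right) \left(a + \left(\left(a^{2} + 11 a\right) + 32\right)\right) = \left(a + \left(2 + a\right)^{2}\right) \left(a + \left(32 + a^{2} + 11 a\right)\right) = \left(a + \left(2 + a\right)^{2}\right) \left(32 + a^{2} + 12 a\right)$)
$4927 + G{\left(-46 \right)} = 4927 + \left(128 + \left(-46\right)^{4} + 17 \left(-46\right)^{3} + 96 \left(-46\right)^{2} + 208 \left(-46\right)\right) = 4927 + \left(128 + 4477456 + 17 \left(-97336\right) + 96 \cdot 2116 - 9568\right) = 4927 + \left(128 + 4477456 - 1654712 + 203136 - 9568\right) = 4927 + 3016440 = 3021367$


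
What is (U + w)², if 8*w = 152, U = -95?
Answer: 5776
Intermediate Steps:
w = 19 (w = (⅛)*152 = 19)
(U + w)² = (-95 + 19)² = (-76)² = 5776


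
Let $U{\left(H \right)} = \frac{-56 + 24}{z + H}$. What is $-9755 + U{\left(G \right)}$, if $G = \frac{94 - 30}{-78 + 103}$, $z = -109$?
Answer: $- \frac{25957255}{2661} \approx -9754.7$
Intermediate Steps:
$G = \frac{64}{25} \approx 2.56$
$U{\left(H \right)} = - \frac{32}{-109 + H}$ ($U{\left(H \right)} = \frac{-56 + 24}{-109 + H} = - \frac{32}{-109 + H}$)
$-9755 + U{\left(G \right)} = -9755 - \frac{32}{-109 + \frac{64}{25}} = -9755 - \frac{32}{- \frac{2661}{25}} = -9755 - - \frac{800}{2661} = -9755 + \frac{800}{2661} = - \frac{25957255}{2661}$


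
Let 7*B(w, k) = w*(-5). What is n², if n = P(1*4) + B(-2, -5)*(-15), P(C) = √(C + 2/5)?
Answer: 113578/245 - 60*√110/7 ≈ 373.69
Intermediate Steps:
B(w, k) = -5*w/7 (B(w, k) = (w*(-5))/7 = (-5*w)/7 = -5*w/7)
P(C) = √(⅖ + C) (P(C) = √(C + 2*(⅕)) = √(C + ⅖) = √(⅖ + C))
n = -150/7 + √110/5 (n = √(10 + 25*(1*4))/5 - 5/7*(-2)*(-15) = √(10 + 25*4)/5 + (10/7)*(-15) = √(10 + 100)/5 - 150/7 = √110/5 - 150/7 = -150/7 + √110/5 ≈ -19.331)
n² = (-150/7 + √110/5)²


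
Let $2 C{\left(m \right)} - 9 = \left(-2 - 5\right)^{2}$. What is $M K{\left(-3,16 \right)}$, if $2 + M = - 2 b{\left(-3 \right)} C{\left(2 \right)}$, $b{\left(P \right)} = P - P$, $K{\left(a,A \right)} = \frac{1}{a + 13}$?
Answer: $- \frac{1}{5} \approx -0.2$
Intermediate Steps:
$K{\left(a,A \right)} = \frac{1}{13 + a}$
$b{\left(P \right)} = 0$
$C{\left(m \right)} = 29$ ($C{\left(m \right)} = \frac{9}{2} + \frac{\left(-2 - 5\right)^{2}}{2} = \frac{9}{2} + \frac{\left(-7\right)^{2}}{2} = \frac{9}{2} + \frac{1}{2} \cdot 49 = \frac{9}{2} + \frac{49}{2} = 29$)
$M = -2$ ($M = -2 + \left(-2\right) 0 \cdot 29 = -2 + 0 \cdot 29 = -2 + 0 = -2$)
$M K{\left(-3,16 \right)} = - \frac{2}{13 - 3} = - \frac{2}{10} = \left(-2\right) \frac{1}{10} = - \frac{1}{5}$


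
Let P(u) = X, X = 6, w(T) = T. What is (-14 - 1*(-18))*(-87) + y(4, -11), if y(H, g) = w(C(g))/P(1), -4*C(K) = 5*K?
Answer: -8297/24 ≈ -345.71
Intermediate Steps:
C(K) = -5*K/4
P(u) = 6
y(H, g) = -5*g/24 (y(H, g) = -5*g/4/6 = -5*g/4*(1/6) = -5*g/24)
(-14 - 1*(-18))*(-87) + y(4, -11) = (-14 - 1*(-18))*(-87) - 5/24*(-11) = (-14 + 18)*(-87) + 55/24 = 4*(-87) + 55/24 = -348 + 55/24 = -8297/24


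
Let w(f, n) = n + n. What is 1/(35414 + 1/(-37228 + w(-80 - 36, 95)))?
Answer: 37038/1311663731 ≈ 2.8237e-5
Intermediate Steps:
w(f, n) = 2*n
1/(35414 + 1/(-37228 + w(-80 - 36, 95))) = 1/(35414 + 1/(-37228 + 2*95)) = 1/(35414 + 1/(-37228 + 190)) = 1/(35414 + 1/(-37038)) = 1/(35414 - 1/37038) = 1/(1311663731/37038) = 37038/1311663731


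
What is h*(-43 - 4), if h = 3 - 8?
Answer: 235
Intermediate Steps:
h = -5
h*(-43 - 4) = -5*(-43 - 4) = -5*(-47) = 235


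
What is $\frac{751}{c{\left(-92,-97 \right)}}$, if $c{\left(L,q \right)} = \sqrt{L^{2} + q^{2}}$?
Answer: $\frac{751 \sqrt{17873}}{17873} \approx 5.6175$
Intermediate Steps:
$\frac{751}{c{\left(-92,-97 \right)}} = \frac{751}{\sqrt{\left(-92\right)^{2} + \left(-97\right)^{2}}} = \frac{751}{\sqrt{8464 + 9409}} = \frac{751}{\sqrt{17873}} = 751 \frac{\sqrt{17873}}{17873} = \frac{751 \sqrt{17873}}{17873}$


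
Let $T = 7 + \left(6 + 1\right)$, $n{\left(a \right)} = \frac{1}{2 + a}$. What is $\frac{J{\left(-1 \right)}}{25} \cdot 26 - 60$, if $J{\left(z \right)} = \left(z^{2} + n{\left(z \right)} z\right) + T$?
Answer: $- \frac{1136}{25} \approx -45.44$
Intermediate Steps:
$T = 14$ ($T = 7 + 7 = 14$)
$J{\left(z \right)} = 14 + z^{2} + \frac{z}{2 + z}$ ($J{\left(z \right)} = \left(z^{2} + \frac{z}{2 + z}\right) + 14 = 14 + z^{2} + \frac{z}{2 + z}$)
$\frac{J{\left(-1 \right)}}{25} \cdot 26 - 60 = \frac{\frac{1}{2 - 1} \left(-1 + \left(2 - 1\right) \left(14 + \left(-1\right)^{2}\right)\right)}{25} \cdot 26 - 60 = \frac{-1 + 1 \left(14 + 1\right)}{1} \cdot \frac{1}{25} \cdot 26 - 60 = 1 \left(-1 + 1 \cdot 15\right) \frac{1}{25} \cdot 26 - 60 = 1 \left(-1 + 15\right) \frac{1}{25} \cdot 26 - 60 = 1 \cdot 14 \cdot \frac{1}{25} \cdot 26 - 60 = 14 \cdot \frac{1}{25} \cdot 26 - 60 = \frac{14}{25} \cdot 26 - 60 = \frac{364}{25} - 60 = - \frac{1136}{25}$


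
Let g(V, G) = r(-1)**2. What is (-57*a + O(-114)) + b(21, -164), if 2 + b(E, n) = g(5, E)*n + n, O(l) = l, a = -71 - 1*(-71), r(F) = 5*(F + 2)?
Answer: -4380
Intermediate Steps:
r(F) = 10 + 5*F (r(F) = 5*(2 + F) = 10 + 5*F)
a = 0 (a = -71 + 71 = 0)
g(V, G) = 25 (g(V, G) = (10 + 5*(-1))**2 = (10 - 5)**2 = 5**2 = 25)
b(E, n) = -2 + 26*n (b(E, n) = -2 + (25*n + n) = -2 + 26*n)
(-57*a + O(-114)) + b(21, -164) = (-57*0 - 114) + (-2 + 26*(-164)) = (0 - 114) + (-2 - 4264) = -114 - 4266 = -4380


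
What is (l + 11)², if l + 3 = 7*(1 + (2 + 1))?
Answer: 1296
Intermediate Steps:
l = 25 (l = -3 + 7*(1 + (2 + 1)) = -3 + 7*(1 + 3) = -3 + 7*4 = -3 + 28 = 25)
(l + 11)² = (25 + 11)² = 36² = 1296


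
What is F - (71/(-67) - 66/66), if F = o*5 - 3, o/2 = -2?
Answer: -1403/67 ≈ -20.940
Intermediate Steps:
o = -4 (o = 2*(-2) = -4)
F = -23 (F = -4*5 - 3 = -20 - 3 = -23)
F - (71/(-67) - 66/66) = -23 - (71/(-67) - 66/66) = -23 - (71*(-1/67) - 66*1/66) = -23 - (-71/67 - 1) = -23 - 1*(-138/67) = -23 + 138/67 = -1403/67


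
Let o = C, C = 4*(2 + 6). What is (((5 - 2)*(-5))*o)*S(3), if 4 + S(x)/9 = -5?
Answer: 38880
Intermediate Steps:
S(x) = -81 (S(x) = -36 + 9*(-5) = -36 - 45 = -81)
C = 32 (C = 4*8 = 32)
o = 32
(((5 - 2)*(-5))*o)*S(3) = (((5 - 2)*(-5))*32)*(-81) = ((3*(-5))*32)*(-81) = -15*32*(-81) = -480*(-81) = 38880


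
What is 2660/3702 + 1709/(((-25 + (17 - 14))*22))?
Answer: -2519639/895884 ≈ -2.8125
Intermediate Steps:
2660/3702 + 1709/(((-25 + (17 - 14))*22)) = 2660*(1/3702) + 1709/(((-25 + 3)*22)) = 1330/1851 + 1709/((-22*22)) = 1330/1851 + 1709/(-484) = 1330/1851 + 1709*(-1/484) = 1330/1851 - 1709/484 = -2519639/895884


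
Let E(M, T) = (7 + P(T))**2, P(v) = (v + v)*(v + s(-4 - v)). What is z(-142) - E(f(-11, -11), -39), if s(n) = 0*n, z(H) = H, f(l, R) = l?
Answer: -9296543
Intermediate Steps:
s(n) = 0
P(v) = 2*v**2 (P(v) = (v + v)*(v + 0) = (2*v)*v = 2*v**2)
E(M, T) = (7 + 2*T**2)**2
z(-142) - E(f(-11, -11), -39) = -142 - (7 + 2*(-39)**2)**2 = -142 - (7 + 2*1521)**2 = -142 - (7 + 3042)**2 = -142 - 1*3049**2 = -142 - 1*9296401 = -142 - 9296401 = -9296543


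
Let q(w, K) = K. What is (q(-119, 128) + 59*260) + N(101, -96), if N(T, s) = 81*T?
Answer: 23649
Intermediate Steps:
(q(-119, 128) + 59*260) + N(101, -96) = (128 + 59*260) + 81*101 = (128 + 15340) + 8181 = 15468 + 8181 = 23649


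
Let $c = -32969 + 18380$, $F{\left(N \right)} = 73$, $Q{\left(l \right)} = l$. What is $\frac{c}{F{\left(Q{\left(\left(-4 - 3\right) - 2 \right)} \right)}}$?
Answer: $- \frac{14589}{73} \approx -199.85$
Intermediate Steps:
$c = -14589$
$\frac{c}{F{\left(Q{\left(\left(-4 - 3\right) - 2 \right)} \right)}} = - \frac{14589}{73}$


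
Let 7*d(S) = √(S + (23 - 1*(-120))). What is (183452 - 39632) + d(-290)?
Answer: 143820 + I*√3 ≈ 1.4382e+5 + 1.732*I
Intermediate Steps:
d(S) = √(143 + S)/7 (d(S) = √(S + (23 - 1*(-120)))/7 = √(S + (23 + 120))/7 = √(S + 143)/7 = √(143 + S)/7)
(183452 - 39632) + d(-290) = (183452 - 39632) + √(143 - 290)/7 = 143820 + √(-147)/7 = 143820 + (7*I*√3)/7 = 143820 + I*√3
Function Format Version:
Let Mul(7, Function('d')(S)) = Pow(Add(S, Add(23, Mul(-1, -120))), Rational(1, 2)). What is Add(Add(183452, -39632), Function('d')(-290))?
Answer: Add(143820, Mul(I, Pow(3, Rational(1, 2)))) ≈ Add(1.4382e+5, Mul(1.7320, I))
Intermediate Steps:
Function('d')(S) = Mul(Rational(1, 7), Pow(Add(143, S), Rational(1, 2))) (Function('d')(S) = Mul(Rational(1, 7), Pow(Add(S, Add(23, Mul(-1, -120))), Rational(1, 2))) = Mul(Rational(1, 7), Pow(Add(S, Add(23, 120)), Rational(1, 2))) = Mul(Rational(1, 7), Pow(Add(S, 143), Rational(1, 2))) = Mul(Rational(1, 7), Pow(Add(143, S), Rational(1, 2))))
Add(Add(183452, -39632), Function('d')(-290)) = Add(Add(183452, -39632), Mul(Rational(1, 7), Pow(Add(143, -290), Rational(1, 2)))) = Add(143820, Mul(Rational(1, 7), Pow(-147, Rational(1, 2)))) = Add(143820, Mul(Rational(1, 7), Mul(7, I, Pow(3, Rational(1, 2))))) = Add(143820, Mul(I, Pow(3, Rational(1, 2))))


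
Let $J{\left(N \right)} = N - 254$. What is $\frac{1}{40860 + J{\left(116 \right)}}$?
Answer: $\frac{1}{40722} \approx 2.4557 \cdot 10^{-5}$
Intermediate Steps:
$J{\left(N \right)} = -254 + N$
$\frac{1}{40860 + J{\left(116 \right)}} = \frac{1}{40860 + \left(-254 + 116\right)} = \frac{1}{40860 - 138} = \frac{1}{40722}$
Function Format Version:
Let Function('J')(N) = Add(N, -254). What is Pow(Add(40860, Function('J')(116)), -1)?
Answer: Rational(1, 40722) ≈ 2.4557e-5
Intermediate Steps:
Function('J')(N) = Add(-254, N)
Pow(Add(40860, Function('J')(116)), -1) = Pow(Add(40860, Add(-254, 116)), -1) = Pow(Add(40860, -138), -1) = Pow(40722, -1) = Rational(1, 40722)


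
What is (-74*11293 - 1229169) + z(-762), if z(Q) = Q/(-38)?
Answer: -39231788/19 ≈ -2.0648e+6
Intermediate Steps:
z(Q) = -Q/38 (z(Q) = Q*(-1/38) = -Q/38)
(-74*11293 - 1229169) + z(-762) = (-74*11293 - 1229169) - 1/38*(-762) = (-835682 - 1229169) + 381/19 = -2064851 + 381/19 = -39231788/19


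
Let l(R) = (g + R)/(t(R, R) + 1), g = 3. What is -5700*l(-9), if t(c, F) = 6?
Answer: 34200/7 ≈ 4885.7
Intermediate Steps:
l(R) = 3/7 + R/7 (l(R) = (3 + R)/(6 + 1) = (3 + R)/7 = (3 + R)*(⅐) = 3/7 + R/7)
-5700*l(-9) = -5700*(3/7 + (⅐)*(-9)) = -5700*(3/7 - 9/7) = -5700*(-6/7) = 34200/7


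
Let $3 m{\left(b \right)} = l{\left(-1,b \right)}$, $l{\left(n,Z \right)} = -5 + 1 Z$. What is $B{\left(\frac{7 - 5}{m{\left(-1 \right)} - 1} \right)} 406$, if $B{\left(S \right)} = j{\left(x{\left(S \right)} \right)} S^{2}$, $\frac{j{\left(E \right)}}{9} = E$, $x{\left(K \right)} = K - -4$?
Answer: $\frac{16240}{3} \approx 5413.3$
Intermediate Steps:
$x{\left(K \right)} = 4 + K$ ($x{\left(K \right)} = K + 4 = 4 + K$)
$l{\left(n,Z \right)} = -5 + Z$
$m{\left(b \right)} = - \frac{5}{3} + \frac{b}{3}$ ($m{\left(b \right)} = \frac{-5 + b}{3} = - \frac{5}{3} + \frac{b}{3}$)
$j{\left(E \right)} = 9 E$
$B{\left(S \right)} = S^{2} \left(36 + 9 S\right)$ ($B{\left(S \right)} = 9 \left(4 + S\right) S^{2} = \left(36 + 9 S\right) S^{2} = S^{2} \left(36 + 9 S\right)$)
$B{\left(\frac{7 - 5}{m{\left(-1 \right)} - 1} \right)} 406 = 9 \left(\frac{7 - 5}{\left(- \frac{5}{3} + \frac{1}{3} \left(-1\right)\right) - 1}\right)^{2} \left(4 + \frac{7 - 5}{\left(- \frac{5}{3} + \frac{1}{3} \left(-1\right)\right) - 1}\right) 406 = 9 \left(\frac{2}{\left(- \frac{5}{3} - \frac{1}{3}\right) - 1}\right)^{2} \left(4 + \frac{2}{\left(- \frac{5}{3} - \frac{1}{3}\right) - 1}\right) 406 = 9 \left(\frac{2}{-2 - 1}\right)^{2} \left(4 + \frac{2}{-2 - 1}\right) 406 = 9 \left(\frac{2}{-3}\right)^{2} \left(4 + \frac{2}{-3}\right) 406 = 9 \left(2 \left(- \frac{1}{3}\right)\right)^{2} \left(4 + 2 \left(- \frac{1}{3}\right)\right) 406 = 9 \left(- \frac{2}{3}\right)^{2} \left(4 - \frac{2}{3}\right) 406 = 9 \cdot \frac{4}{9} \cdot \frac{10}{3} \cdot 406 = \frac{40}{3} \cdot 406 = \frac{16240}{3}$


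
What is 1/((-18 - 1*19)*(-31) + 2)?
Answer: 1/1149 ≈ 0.00087032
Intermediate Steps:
1/((-18 - 1*19)*(-31) + 2) = 1/((-18 - 19)*(-31) + 2) = 1/(-37*(-31) + 2) = 1/(1147 + 2) = 1/1149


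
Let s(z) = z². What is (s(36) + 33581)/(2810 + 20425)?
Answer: 34877/23235 ≈ 1.5011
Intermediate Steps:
(s(36) + 33581)/(2810 + 20425) = (36² + 33581)/(2810 + 20425) = (1296 + 33581)/23235 = 34877*(1/23235) = 34877/23235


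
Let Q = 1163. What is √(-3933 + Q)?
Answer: I*√2770 ≈ 52.631*I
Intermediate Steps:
√(-3933 + Q) = √(-3933 + 1163) = √(-2770) = I*√2770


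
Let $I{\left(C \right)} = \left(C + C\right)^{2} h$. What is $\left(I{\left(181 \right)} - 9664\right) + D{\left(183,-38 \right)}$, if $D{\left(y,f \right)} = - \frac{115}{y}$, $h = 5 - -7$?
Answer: $\frac{286003997}{183} \approx 1.5629 \cdot 10^{6}$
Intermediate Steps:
$h = 12$ ($h = 5 + 7 = 12$)
$I{\left(C \right)} = 48 C^{2}$ ($I{\left(C \right)} = \left(C + C\right)^{2} \cdot 12 = \left(2 C\right)^{2} \cdot 12 = 4 C^{2} \cdot 12 = 48 C^{2}$)
$\left(I{\left(181 \right)} - 9664\right) + D{\left(183,-38 \right)} = \left(48 \cdot 181^{2} - 9664\right) - \frac{115}{183} = \left(48 \cdot 32761 - 9664\right) - \frac{115}{183} = \left(1572528 - 9664\right) - \frac{115}{183} = 1562864 - \frac{115}{183} = \frac{286003997}{183}$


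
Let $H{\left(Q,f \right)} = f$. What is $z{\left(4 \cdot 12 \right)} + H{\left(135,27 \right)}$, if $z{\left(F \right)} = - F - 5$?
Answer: $-26$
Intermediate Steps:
$z{\left(F \right)} = -5 - F$
$z{\left(4 \cdot 12 \right)} + H{\left(135,27 \right)} = \left(-5 - 4 \cdot 12\right) + 27 = \left(-5 - 48\right) + 27 = -53 + 27 = -26$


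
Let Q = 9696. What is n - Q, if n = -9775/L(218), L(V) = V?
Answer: -2123503/218 ≈ -9740.8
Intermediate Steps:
n = -9775/218 ≈ -44.839
n - Q = -9775/218 - 1*9696 = -9775/218 - 9696 = -2123503/218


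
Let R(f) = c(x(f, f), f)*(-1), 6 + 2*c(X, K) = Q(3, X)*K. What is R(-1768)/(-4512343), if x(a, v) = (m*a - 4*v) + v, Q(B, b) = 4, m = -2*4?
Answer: -3539/4512343 ≈ -0.00078429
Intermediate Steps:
m = -8
x(a, v) = -8*a - 3*v (x(a, v) = (-8*a - 4*v) + v = -8*a - 3*v)
c(X, K) = -3 + 2*K (c(X, K) = -3 + (4*K)/2 = -3 + 2*K)
R(f) = 3 - 2*f (R(f) = (-3 + 2*f)*(-1) = 3 - 2*f)
R(-1768)/(-4512343) = (3 - 2*(-1768))/(-4512343) = (3 + 3536)*(-1/4512343) = 3539*(-1/4512343) = -3539/4512343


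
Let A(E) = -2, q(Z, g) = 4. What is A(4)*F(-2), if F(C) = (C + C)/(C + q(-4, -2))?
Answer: 4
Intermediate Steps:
F(C) = 2*C/(4 + C) (F(C) = (C + C)/(C + 4) = (2*C)/(4 + C) = 2*C/(4 + C))
A(4)*F(-2) = -4*(-2)/(4 - 2) = -4*(-2)/2 = -2*(-2) = 4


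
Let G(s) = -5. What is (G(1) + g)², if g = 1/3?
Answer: 196/9 ≈ 21.778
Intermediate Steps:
g = ⅓ (g = 1*(⅓) = ⅓ ≈ 0.33333)
(G(1) + g)² = (-5 + ⅓)² = (-14/3)² = 196/9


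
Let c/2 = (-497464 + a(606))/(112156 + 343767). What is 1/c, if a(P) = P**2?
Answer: -455923/260456 ≈ -1.7505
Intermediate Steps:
c = -260456/455923 (c = 2*((-497464 + 606**2)/(112156 + 343767)) = 2*((-497464 + 367236)/455923) = 2*(-130228*1/455923) = 2*(-130228/455923) = -260456/455923 ≈ -0.57127)
1/c = 1/(-260456/455923) = -455923/260456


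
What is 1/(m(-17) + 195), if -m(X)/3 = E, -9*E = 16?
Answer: 3/601 ≈ 0.0049917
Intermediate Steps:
E = -16/9 (E = -⅑*16 = -16/9 ≈ -1.7778)
m(X) = 16/3 (m(X) = -3*(-16/9) = 16/3)
1/(m(-17) + 195) = 1/(16/3 + 195) = 1/(601/3) = 3/601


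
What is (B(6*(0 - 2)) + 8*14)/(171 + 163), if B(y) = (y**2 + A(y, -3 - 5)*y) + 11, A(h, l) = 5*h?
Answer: 987/334 ≈ 2.9551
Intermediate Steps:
B(y) = 11 + 6*y**2 (B(y) = (y**2 + (5*y)*y) + 11 = (y**2 + 5*y**2) + 11 = 6*y**2 + 11 = 11 + 6*y**2)
(B(6*(0 - 2)) + 8*14)/(171 + 163) = ((11 + 6*(6*(0 - 2))**2) + 8*14)/(171 + 163) = ((11 + 6*(6*(-2))**2) + 112)/334 = ((11 + 6*(-12)**2) + 112)*(1/334) = ((11 + 6*144) + 112)*(1/334) = ((11 + 864) + 112)*(1/334) = (875 + 112)*(1/334) = 987*(1/334) = 987/334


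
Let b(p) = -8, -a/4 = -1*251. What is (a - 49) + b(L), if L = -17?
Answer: 947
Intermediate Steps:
a = 1004 (a = -(-4)*251 = -4*(-251) = 1004)
(a - 49) + b(L) = (1004 - 49) - 8 = 955 - 8 = 947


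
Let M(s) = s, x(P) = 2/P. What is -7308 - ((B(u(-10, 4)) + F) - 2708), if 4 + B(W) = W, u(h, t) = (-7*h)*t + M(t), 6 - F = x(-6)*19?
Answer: -14677/3 ≈ -4892.3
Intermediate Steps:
F = 37/3 (F = 6 - 2/(-6)*19 = 6 - 2*(-⅙)*19 = 6 - (-1)*19/3 = 6 - 1*(-19/3) = 6 + 19/3 = 37/3 ≈ 12.333)
u(h, t) = t - 7*h*t (u(h, t) = (-7*h)*t + t = -7*h*t + t = t - 7*h*t)
B(W) = -4 + W
-7308 - ((B(u(-10, 4)) + F) - 2708) = -7308 - (((-4 + 4*(1 - 7*(-10))) + 37/3) - 2708) = -7308 - (((-4 + 4*(1 + 70)) + 37/3) - 2708) = -7308 - (((-4 + 4*71) + 37/3) - 2708) = -7308 - (((-4 + 284) + 37/3) - 2708) = -7308 - ((280 + 37/3) - 2708) = -7308 - (877/3 - 2708) = -7308 - 1*(-7247/3) = -7308 + 7247/3 = -14677/3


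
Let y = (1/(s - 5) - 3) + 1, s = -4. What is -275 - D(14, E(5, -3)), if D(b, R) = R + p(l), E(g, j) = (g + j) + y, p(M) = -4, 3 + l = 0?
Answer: -2438/9 ≈ -270.89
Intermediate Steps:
l = -3 (l = -3 + 0 = -3)
y = -19/9 (y = (1/(-4 - 5) - 3) + 1 = (1/(-9) - 3) + 1 = (-⅑ - 3) + 1 = -28/9 + 1 = -19/9 ≈ -2.1111)
E(g, j) = -19/9 + g + j (E(g, j) = (g + j) - 19/9 = -19/9 + g + j)
D(b, R) = -4 + R (D(b, R) = R - 4 = -4 + R)
-275 - D(14, E(5, -3)) = -275 - (-4 + (-19/9 + 5 - 3)) = -275 - (-4 - ⅑) = -275 - 1*(-37/9) = -275 + 37/9 = -2438/9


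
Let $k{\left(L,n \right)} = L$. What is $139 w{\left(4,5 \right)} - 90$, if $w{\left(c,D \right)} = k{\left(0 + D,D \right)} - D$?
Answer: $-90$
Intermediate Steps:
$w{\left(c,D \right)} = 0$ ($w{\left(c,D \right)} = \left(0 + D\right) - D = D - D = 0$)
$139 w{\left(4,5 \right)} - 90 = 139 \cdot 0 - 90 = 0 - 90 = -90$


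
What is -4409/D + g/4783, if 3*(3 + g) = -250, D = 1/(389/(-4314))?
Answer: 2734318547/6877954 ≈ 397.55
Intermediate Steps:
D = -4314/389 (D = 1/(389*(-1/4314)) = 1/(-389/4314) = -4314/389 ≈ -11.090)
g = -259/3 (g = -3 + (1/3)*(-250) = -3 - 250/3 = -259/3 ≈ -86.333)
-4409/D + g/4783 = -4409/(-4314/389) - 259/3/4783 = -4409*(-389/4314) - 259/3*1/4783 = 1715101/4314 - 259/14349 = 2734318547/6877954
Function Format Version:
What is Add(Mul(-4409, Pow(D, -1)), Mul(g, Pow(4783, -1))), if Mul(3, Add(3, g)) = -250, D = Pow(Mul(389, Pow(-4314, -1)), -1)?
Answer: Rational(2734318547, 6877954) ≈ 397.55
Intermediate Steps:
D = Rational(-4314, 389) (D = Pow(Mul(389, Rational(-1, 4314)), -1) = Pow(Rational(-389, 4314), -1) = Rational(-4314, 389) ≈ -11.090)
g = Rational(-259, 3) (g = Add(-3, Mul(Rational(1, 3), -250)) = Add(-3, Rational(-250, 3)) = Rational(-259, 3) ≈ -86.333)
Add(Mul(-4409, Pow(D, -1)), Mul(g, Pow(4783, -1))) = Add(Mul(-4409, Pow(Rational(-4314, 389), -1)), Mul(Rational(-259, 3), Pow(4783, -1))) = Add(Mul(-4409, Rational(-389, 4314)), Mul(Rational(-259, 3), Rational(1, 4783))) = Add(Rational(1715101, 4314), Rational(-259, 14349)) = Rational(2734318547, 6877954)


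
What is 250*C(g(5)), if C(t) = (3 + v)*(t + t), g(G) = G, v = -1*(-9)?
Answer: 30000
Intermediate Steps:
v = 9
C(t) = 24*t (C(t) = (3 + 9)*(t + t) = 12*(2*t) = 24*t)
250*C(g(5)) = 250*(24*5) = 250*120 = 30000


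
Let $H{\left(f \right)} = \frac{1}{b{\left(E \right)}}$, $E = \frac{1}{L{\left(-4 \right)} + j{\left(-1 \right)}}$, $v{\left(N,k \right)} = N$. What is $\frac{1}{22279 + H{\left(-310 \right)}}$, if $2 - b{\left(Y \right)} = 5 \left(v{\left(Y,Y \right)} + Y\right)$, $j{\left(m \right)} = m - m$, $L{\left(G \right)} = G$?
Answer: $\frac{9}{200513} \approx 4.4885 \cdot 10^{-5}$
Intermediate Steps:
$j{\left(m \right)} = 0$
$E = - \frac{1}{4}$ ($E = \frac{1}{-4 + 0} = \frac{1}{-4} = - \frac{1}{4} \approx -0.25$)
$b{\left(Y \right)} = 2 - 10 Y$ ($b{\left(Y \right)} = 2 - 5 \left(Y + Y\right) = 2 - 5 \cdot 2 Y = 2 - 10 Y$)
$H{\left(f \right)} = \frac{2}{9}$ ($H{\left(f \right)} = \frac{1}{2 - - \frac{5}{2}} = \frac{1}{2 + \frac{5}{2}} = \frac{1}{\frac{9}{2}} = \frac{2}{9}$)
$\frac{1}{22279 + H{\left(-310 \right)}} = \frac{1}{22279 + \frac{2}{9}} = \frac{1}{\frac{200513}{9}} = \frac{9}{200513}$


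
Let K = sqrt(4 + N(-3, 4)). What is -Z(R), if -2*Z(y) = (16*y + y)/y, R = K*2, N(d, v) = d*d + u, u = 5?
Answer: 17/2 ≈ 8.5000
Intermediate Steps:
N(d, v) = 5 + d**2 (N(d, v) = d*d + 5 = d**2 + 5 = 5 + d**2)
K = 3*sqrt(2) (K = sqrt(4 + (5 + (-3)**2)) = sqrt(4 + (5 + 9)) = sqrt(4 + 14) = sqrt(18) = 3*sqrt(2) ≈ 4.2426)
R = 6*sqrt(2) (R = (3*sqrt(2))*2 = 6*sqrt(2) ≈ 8.4853)
Z(y) = -17/2 (Z(y) = -(16*y + y)/(2*y) = -17*y/(2*y) = -1/2*17 = -17/2)
-Z(R) = -1*(-17/2) = 17/2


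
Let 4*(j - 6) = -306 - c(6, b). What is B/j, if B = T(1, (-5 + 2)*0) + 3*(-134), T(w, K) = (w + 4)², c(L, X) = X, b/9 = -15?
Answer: 1508/147 ≈ 10.258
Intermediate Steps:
b = -135 (b = 9*(-15) = -135)
T(w, K) = (4 + w)²
B = -377 (B = (4 + 1)² + 3*(-134) = 5² - 402 = 25 - 402 = -377)
j = -147/4 (j = 6 + (-306 - 1*(-135))/4 = 6 + (-306 + 135)/4 = 6 + (¼)*(-171) = 6 - 171/4 = -147/4 ≈ -36.750)
B/j = -377/(-147/4) = -377*(-4/147) = 1508/147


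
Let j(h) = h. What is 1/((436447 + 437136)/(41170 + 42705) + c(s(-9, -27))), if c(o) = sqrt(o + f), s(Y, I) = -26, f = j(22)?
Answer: 73271774125/791287320389 - 14070031250*I/791287320389 ≈ 0.092598 - 0.017781*I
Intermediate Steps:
f = 22
c(o) = sqrt(22 + o) (c(o) = sqrt(o + 22) = sqrt(22 + o))
1/((436447 + 437136)/(41170 + 42705) + c(s(-9, -27))) = 1/((436447 + 437136)/(41170 + 42705) + sqrt(22 - 26)) = 1/(873583/83875 + sqrt(-4)) = 1/(873583*(1/83875) + 2*I) = 1/(873583/83875 + 2*I) = 7035015625*(873583/83875 - 2*I)/791287320389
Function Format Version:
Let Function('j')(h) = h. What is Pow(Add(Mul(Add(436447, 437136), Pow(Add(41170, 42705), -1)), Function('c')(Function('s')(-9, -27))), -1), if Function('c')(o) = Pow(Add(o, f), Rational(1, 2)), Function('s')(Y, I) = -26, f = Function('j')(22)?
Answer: Add(Rational(73271774125, 791287320389), Mul(Rational(-14070031250, 791287320389), I)) ≈ Add(0.092598, Mul(-0.017781, I))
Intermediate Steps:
f = 22
Function('c')(o) = Pow(Add(22, o), Rational(1, 2)) (Function('c')(o) = Pow(Add(o, 22), Rational(1, 2)) = Pow(Add(22, o), Rational(1, 2)))
Pow(Add(Mul(Add(436447, 437136), Pow(Add(41170, 42705), -1)), Function('c')(Function('s')(-9, -27))), -1) = Pow(Add(Mul(Add(436447, 437136), Pow(Add(41170, 42705), -1)), Pow(Add(22, -26), Rational(1, 2))), -1) = Pow(Add(Mul(873583, Pow(83875, -1)), Pow(-4, Rational(1, 2))), -1) = Pow(Add(Mul(873583, Rational(1, 83875)), Mul(2, I)), -1) = Pow(Add(Rational(873583, 83875), Mul(2, I)), -1) = Mul(Rational(7035015625, 791287320389), Add(Rational(873583, 83875), Mul(-2, I)))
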